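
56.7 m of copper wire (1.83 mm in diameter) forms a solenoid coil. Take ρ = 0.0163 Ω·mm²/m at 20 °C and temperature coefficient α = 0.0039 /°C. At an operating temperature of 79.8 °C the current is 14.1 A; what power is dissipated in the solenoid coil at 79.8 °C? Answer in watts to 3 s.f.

86.2 W

ρ = 0.0163 Ω·mm²/m = 1.63×10^-8 Ω·m
A = π(d/2)² = π(9.1500e-04 m)² = 2.630e-06 m²
R₍20₎ = ρL/A = (1.63×10^-8)(56.7)/(2.630e-06) = 0.3514 Ω
R₍79.8₎ = R₍20₎(1 + αΔT) = 0.3514 × (1 + 0.0039×59.8) = 0.4333 Ω
P = I²R = (14.1)² × 0.4333 = 86.2 W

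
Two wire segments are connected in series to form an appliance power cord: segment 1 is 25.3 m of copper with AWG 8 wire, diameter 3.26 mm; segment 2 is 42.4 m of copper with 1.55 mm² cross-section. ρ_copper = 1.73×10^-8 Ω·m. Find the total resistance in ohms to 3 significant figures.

0.526 Ω

Segment 1: A = π(3.26/2 mm)² = π(1.6300e-03 m)² = 8.347e-06 m²
R₁ = ρL/A = (1.73×10^-8)(25.3)/(8.347e-06) = 0.05244 Ω
Segment 2: A = 1.55 mm² = 1.550e-06 m²
R₂ = (1.73×10^-8)(42.4)/(1.550e-06) = 0.4732 Ω
R = R₁ + R₂ = 0.526 Ω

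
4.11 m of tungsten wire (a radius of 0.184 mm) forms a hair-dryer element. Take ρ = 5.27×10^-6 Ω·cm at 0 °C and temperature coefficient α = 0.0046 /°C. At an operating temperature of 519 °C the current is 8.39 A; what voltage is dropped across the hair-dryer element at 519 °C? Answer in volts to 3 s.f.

ρ = 5.27×10^-6 Ω·cm = 5.27×10^-8 Ω·m
A = πr² = π(1.8400e-04 m)² = 1.064e-07 m²
R₍0₎ = ρL/A = (5.27×10^-8)(4.11)/(1.064e-07) = 2.036 Ω
R₍519₎ = R₍0₎(1 + αΔT) = 2.036 × (1 + 0.0046×519) = 6.898 Ω
V = IR = 8.39 × 6.898 = 57.9 V

57.9 V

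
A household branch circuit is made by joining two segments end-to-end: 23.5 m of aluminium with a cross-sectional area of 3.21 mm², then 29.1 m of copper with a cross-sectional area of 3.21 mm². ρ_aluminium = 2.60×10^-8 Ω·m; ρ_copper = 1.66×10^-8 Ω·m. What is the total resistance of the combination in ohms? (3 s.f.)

Segment 1: A = 3.21 mm² = 3.210e-06 m²
R₁ = ρL/A = (2.60×10^-8)(23.5)/(3.210e-06) = 0.1903 Ω
R₂ = (1.66×10^-8)(29.1)/(3.210e-06) = 0.1505 Ω
R = R₁ + R₂ = 0.341 Ω

0.341 Ω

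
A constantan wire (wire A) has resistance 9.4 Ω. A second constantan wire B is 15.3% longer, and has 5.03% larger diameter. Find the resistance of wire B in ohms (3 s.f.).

9.82 Ω

R ∝ L/d², so R_B/R_A = (1 + 15.3/100) × (1 + 5.03/100)⁻²
= 1.153 × 0.9065 = 1.045
R_B = 1.045 × 9.4 = 9.82 Ω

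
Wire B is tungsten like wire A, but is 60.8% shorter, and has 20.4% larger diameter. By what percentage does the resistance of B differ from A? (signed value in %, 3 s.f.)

-73.0%

R ∝ L/d², so R_B/R_A = (1 − 60.8/100) × (1 + 20.4/100)⁻²
= 0.392 × 0.6898 = 0.2704
(R_B − R_A)/R_A = 0.2704 − 1 = -73.0%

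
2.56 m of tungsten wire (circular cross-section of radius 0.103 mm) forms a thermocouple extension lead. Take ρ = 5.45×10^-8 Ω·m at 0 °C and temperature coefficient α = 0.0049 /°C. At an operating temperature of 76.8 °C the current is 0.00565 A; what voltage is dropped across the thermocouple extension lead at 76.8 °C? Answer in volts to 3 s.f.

A = πr² = π(1.0300e-04 m)² = 3.333e-08 m²
R₍0₎ = ρL/A = (5.45×10^-8)(2.56)/(3.333e-08) = 4.186 Ω
R₍76.8₎ = R₍0₎(1 + αΔT) = 4.186 × (1 + 0.0049×76.8) = 5.761 Ω
V = IR = 0.00565 × 5.761 = 0.0326 V

0.0326 V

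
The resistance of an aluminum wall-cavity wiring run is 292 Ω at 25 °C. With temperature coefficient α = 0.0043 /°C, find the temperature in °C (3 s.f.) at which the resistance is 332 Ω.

R = R₀(1 + α(T − T₀)) ⇒ T = T₀ + (R/R₀ − 1)/α
T = 25 + (332/292 − 1)/0.0043 = 25 + (0.137)/0.0043 = 56.9 °C

56.9 °C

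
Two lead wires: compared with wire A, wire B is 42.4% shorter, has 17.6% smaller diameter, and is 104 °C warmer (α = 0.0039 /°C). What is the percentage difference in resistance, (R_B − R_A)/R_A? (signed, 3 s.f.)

19.2%

R ∝ ρL/d² with ρ ∝ (1+αΔT), so R_B/R_A = (1 − 42.4/100) × (1 − 17.6/100)⁻² × (1 + 0.0039×104)
= 0.576 × 1.473 × 1.406 = 1.192
(R_B − R_A)/R_A = 1.192 − 1 = 19.2%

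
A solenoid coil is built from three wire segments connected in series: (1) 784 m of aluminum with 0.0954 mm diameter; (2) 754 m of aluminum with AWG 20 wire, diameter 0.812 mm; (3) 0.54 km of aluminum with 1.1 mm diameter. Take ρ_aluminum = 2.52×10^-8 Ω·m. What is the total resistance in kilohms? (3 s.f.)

2.81 kΩ

Seg 1: A = π(d/2)² = π(4.7700e-05 m)² = 7.148e-09 m²
R_1 = (2.52×10^-8)(784)/(7.148e-09) = 2764 Ω
Seg 2: A = π(0.812/2 mm)² = π(4.0600e-04 m)² = 5.178e-07 m²
R_2 = (2.52×10^-8)(754)/(5.178e-07) = 36.69 Ω
Seg 3: A = π(d/2)² = π(5.5000e-04 m)² = 9.503e-07 m²
R_3 = (2.52×10^-8)(540)/(9.503e-07) = 14.32 Ω
R_total = R_1 + R_2 + R_3 = 2.81 kΩ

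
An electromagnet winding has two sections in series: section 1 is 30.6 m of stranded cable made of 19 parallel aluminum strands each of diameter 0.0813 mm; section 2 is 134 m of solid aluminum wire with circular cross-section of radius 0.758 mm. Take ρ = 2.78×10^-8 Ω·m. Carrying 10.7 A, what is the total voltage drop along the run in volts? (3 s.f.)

Section 1: A_strand = π(4.0650e-05)² = 5.191e-09 m²; R₁ = ρL/(N·A_s) = (2.78×10^-8)(30.6)/(19×5.191e-09) = 8.625 Ω
Section 2: A = πr² = π(7.5800e-04 m)² = 1.805e-06 m²
R₂ = (2.78×10^-8)(134)/(1.805e-06) = 2.064 Ω
R = R₁ + R₂ = 10.69 Ω
V = IR = 10.7 × 10.69 = 114 V

114 V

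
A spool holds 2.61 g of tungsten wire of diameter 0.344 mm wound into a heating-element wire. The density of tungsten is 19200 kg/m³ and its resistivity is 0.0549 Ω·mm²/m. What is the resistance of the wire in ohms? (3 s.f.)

ρ = 0.0549 Ω·mm²/m = 5.49×10^-8 Ω·m
A = π(d/2)² = π(1.7200e-04 m)² = 9.2941e-08 m²
L = m/(density·A) = 0.00261/(19200×9.2941e-08) = 1.463 m
R = ρL/A = (5.49×10^-8)(1.463)/(9.2941e-08) = 0.864 Ω

0.864 Ω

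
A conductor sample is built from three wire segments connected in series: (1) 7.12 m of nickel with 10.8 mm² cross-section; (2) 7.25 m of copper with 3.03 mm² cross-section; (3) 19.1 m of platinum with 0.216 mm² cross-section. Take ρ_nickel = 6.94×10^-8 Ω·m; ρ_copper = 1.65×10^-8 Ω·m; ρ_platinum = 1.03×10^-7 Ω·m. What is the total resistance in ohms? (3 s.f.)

9.19 Ω

Seg 1: A = 10.8 mm² = 1.080e-05 m²
R_1 = (6.94×10^-8)(7.12)/(1.080e-05) = 0.04575 Ω
Seg 2: A = 3.03 mm² = 3.030e-06 m²
R_2 = (1.65×10^-8)(7.25)/(3.030e-06) = 0.03948 Ω
Seg 3: A = 0.216 mm² = 2.160e-07 m²
R_3 = (1.03×10^-7)(19.1)/(2.160e-07) = 9.108 Ω
R_total = R_1 + R_2 + R_3 = 9.19 Ω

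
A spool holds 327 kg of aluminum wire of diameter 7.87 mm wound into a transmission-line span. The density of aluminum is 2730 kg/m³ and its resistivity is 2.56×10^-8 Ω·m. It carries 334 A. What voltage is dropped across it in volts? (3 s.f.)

433 V

A = π(d/2)² = π(3.9350e-03 m)² = 4.8645e-05 m²
L = m/(density·A) = 327/(2730×4.8645e-05) = 2462 m
R = ρL/A = (2.56×10^-8)(2462)/(4.8645e-05) = 1.296 Ω
V = IR = 334 × 1.296 = 433 V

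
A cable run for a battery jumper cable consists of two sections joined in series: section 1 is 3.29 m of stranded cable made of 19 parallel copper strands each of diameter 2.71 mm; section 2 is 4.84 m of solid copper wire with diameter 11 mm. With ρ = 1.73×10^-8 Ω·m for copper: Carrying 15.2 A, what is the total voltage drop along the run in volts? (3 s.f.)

0.0213 V

Section 1: A_strand = π(1.3550e-03)² = 5.768e-06 m²; R₁ = ρL/(N·A_s) = (1.73×10^-8)(3.29)/(19×5.768e-06) = 5.193×10^-4 Ω
Section 2: A = π(d/2)² = π(5.5000e-03 m)² = 9.503e-05 m²
R₂ = (1.73×10^-8)(4.84)/(9.503e-05) = 8.811×10^-4 Ω
R = R₁ + R₂ = 0.0014 Ω
V = IR = 15.2 × 0.0014 = 0.0213 V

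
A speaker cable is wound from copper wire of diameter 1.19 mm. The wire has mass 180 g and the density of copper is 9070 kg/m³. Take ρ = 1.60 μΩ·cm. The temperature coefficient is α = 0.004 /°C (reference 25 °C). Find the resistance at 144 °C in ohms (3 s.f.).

ρ = 1.60 μΩ·cm = 1.60×10^-8 Ω·m
A = π(d/2)² = π(5.9500e-04 m)² = 1.1122e-06 m²
L = m/(density·A) = 0.18/(9070×1.1122e-06) = 17.84 m
R = ρL/A = (1.60×10^-8)(17.84)/(1.1122e-06) = 0.2567 Ω
R(144 °C) = 0.2567 × (1 + 0.004×119) = 0.379 Ω

0.379 Ω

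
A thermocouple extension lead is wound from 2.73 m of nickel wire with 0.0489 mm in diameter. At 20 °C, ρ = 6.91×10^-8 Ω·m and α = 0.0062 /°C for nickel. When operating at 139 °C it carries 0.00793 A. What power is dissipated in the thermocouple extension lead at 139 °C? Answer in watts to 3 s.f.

A = π(d/2)² = π(2.4450e-05 m)² = 1.878e-09 m²
R₍20₎ = ρL/A = (6.91×10^-8)(2.73)/(1.878e-09) = 100.4 Ω
R₍139₎ = R₍20₎(1 + αΔT) = 100.4 × (1 + 0.0062×119) = 174.6 Ω
P = I²R = (0.00793)² × 174.6 = 0.0110 W

0.0110 W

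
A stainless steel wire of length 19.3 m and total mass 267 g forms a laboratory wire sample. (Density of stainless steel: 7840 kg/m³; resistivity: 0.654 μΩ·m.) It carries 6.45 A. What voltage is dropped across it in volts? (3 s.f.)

46.1 V

ρ = 0.654 μΩ·m = 6.54×10^-7 Ω·m
A = m/(density·L) = 0.267/(7840×19.3) = 1.7646e-06 m²
R = ρL/A = (6.54×10^-7)(19.3)/(1.7646e-06) = 7.153 Ω
V = IR = 6.45 × 7.153 = 46.1 V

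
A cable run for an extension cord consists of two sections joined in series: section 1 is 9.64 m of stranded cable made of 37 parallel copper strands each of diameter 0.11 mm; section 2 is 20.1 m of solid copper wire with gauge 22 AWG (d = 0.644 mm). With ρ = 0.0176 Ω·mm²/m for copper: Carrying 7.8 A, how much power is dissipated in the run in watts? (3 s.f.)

ρ = 0.0176 Ω·mm²/m = 1.76×10^-8 Ω·m
Section 1: A_strand = π(5.5000e-05)² = 9.503e-09 m²; R₁ = ρL/(N·A_s) = (1.76×10^-8)(9.64)/(37×9.503e-09) = 0.4825 Ω
Section 2: A = π(0.644/2 mm)² = π(3.2200e-04 m)² = 3.257e-07 m²
R₂ = (1.76×10^-8)(20.1)/(3.257e-07) = 1.086 Ω
R = R₁ + R₂ = 1.569 Ω
P = I²R = (7.8)² × 1.569 = 95.4 W

95.4 W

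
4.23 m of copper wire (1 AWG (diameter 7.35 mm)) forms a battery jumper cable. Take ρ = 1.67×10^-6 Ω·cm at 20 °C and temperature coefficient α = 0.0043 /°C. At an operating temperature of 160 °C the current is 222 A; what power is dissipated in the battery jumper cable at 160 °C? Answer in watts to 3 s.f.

131 W

ρ = 1.67×10^-6 Ω·cm = 1.67×10^-8 Ω·m
A = π(7.35/2 mm)² = π(3.6750e-03 m)² = 4.243e-05 m²
R₍20₎ = ρL/A = (1.67×10^-8)(4.23)/(4.243e-05) = 0.001665 Ω
R₍160₎ = R₍20₎(1 + αΔT) = 0.001665 × (1 + 0.0043×140) = 0.002667 Ω
P = I²R = (222)² × 0.002667 = 131 W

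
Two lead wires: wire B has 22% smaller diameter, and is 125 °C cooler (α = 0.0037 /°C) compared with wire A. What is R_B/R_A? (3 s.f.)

R ∝ ρL/d² with ρ ∝ (1+αΔT), so R_B/R_A = (1 − 22/100)⁻² × (1 − 0.0037×125)
= 1.644 × 0.5375 = 0.883

0.883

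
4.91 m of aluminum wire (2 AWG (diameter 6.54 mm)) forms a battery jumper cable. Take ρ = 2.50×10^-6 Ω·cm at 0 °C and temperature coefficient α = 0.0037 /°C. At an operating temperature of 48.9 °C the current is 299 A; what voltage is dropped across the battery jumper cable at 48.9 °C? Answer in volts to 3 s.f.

ρ = 2.50×10^-6 Ω·cm = 2.50×10^-8 Ω·m
A = π(6.54/2 mm)² = π(3.2700e-03 m)² = 3.359e-05 m²
R₍0₎ = ρL/A = (2.50×10^-8)(4.91)/(3.359e-05) = 0.003654 Ω
R₍48.9₎ = R₍0₎(1 + αΔT) = 0.003654 × (1 + 0.0037×48.9) = 0.004315 Ω
V = IR = 299 × 0.004315 = 1.29 V

1.29 V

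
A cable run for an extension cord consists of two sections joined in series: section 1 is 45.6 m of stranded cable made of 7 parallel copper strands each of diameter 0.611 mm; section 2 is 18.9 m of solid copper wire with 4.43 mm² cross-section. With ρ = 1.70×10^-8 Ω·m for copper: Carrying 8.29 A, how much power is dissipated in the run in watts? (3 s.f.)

30.9 W

Section 1: A_strand = π(3.0550e-04)² = 2.932e-07 m²; R₁ = ρL/(N·A_s) = (1.70×10^-8)(45.6)/(7×2.932e-07) = 0.3777 Ω
Section 2: A = 4.43 mm² = 4.430e-06 m²
R₂ = (1.70×10^-8)(18.9)/(4.430e-06) = 0.07253 Ω
R = R₁ + R₂ = 0.4502 Ω
P = I²R = (8.29)² × 0.4502 = 30.9 W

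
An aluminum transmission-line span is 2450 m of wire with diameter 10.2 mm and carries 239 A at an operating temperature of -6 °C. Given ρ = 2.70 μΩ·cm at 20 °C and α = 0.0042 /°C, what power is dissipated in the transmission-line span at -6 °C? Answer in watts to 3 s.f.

41200 W

ρ = 2.70 μΩ·cm = 2.70×10^-8 Ω·m
A = π(d/2)² = π(5.1000e-03 m)² = 8.171e-05 m²
R₍20₎ = ρL/A = (2.70×10^-8)(2450)/(8.171e-05) = 0.8095 Ω
R₍-6₎ = R₍20₎(1 + αΔT) = 0.8095 × (1 + 0.0042×-26) = 0.7211 Ω
P = I²R = (239)² × 0.7211 = 41200 W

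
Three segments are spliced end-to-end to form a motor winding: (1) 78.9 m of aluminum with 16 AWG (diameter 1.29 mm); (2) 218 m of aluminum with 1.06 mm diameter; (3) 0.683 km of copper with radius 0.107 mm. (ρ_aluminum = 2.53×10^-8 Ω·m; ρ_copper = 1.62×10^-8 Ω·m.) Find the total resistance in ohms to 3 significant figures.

315 Ω

Seg 1: A = π(1.29/2 mm)² = π(6.4500e-04 m)² = 1.307e-06 m²
R_1 = (2.53×10^-8)(78.9)/(1.307e-06) = 1.527 Ω
Seg 2: A = π(d/2)² = π(5.3000e-04 m)² = 8.825e-07 m²
R_2 = (2.53×10^-8)(218)/(8.825e-07) = 6.25 Ω
Seg 3: A = πr² = π(1.0700e-04 m)² = 3.597e-08 m²
R_3 = (1.62×10^-8)(683)/(3.597e-08) = 307.6 Ω
R_total = R_1 + R_2 + R_3 = 315 Ω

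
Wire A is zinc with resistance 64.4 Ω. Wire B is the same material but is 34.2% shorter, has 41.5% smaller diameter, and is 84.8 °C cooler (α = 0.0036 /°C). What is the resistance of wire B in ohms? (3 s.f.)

86.0 Ω

R ∝ ρL/d² with ρ ∝ (1+αΔT), so R_B/R_A = (1 − 34.2/100) × (1 − 41.5/100)⁻² × (1 − 0.0036×84.8)
= 0.658 × 2.922 × 0.6947 = 1.336
R_B = 1.336 × 64.4 = 86.0 Ω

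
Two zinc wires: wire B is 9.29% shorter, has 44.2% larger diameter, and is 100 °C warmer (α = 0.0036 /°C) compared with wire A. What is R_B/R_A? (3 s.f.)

R ∝ ρL/d² with ρ ∝ (1+αΔT), so R_B/R_A = (1 − 9.29/100) × (1 + 44.2/100)⁻² × (1 + 0.0036×100)
= 0.9071 × 0.4809 × 1.36 = 0.593

0.593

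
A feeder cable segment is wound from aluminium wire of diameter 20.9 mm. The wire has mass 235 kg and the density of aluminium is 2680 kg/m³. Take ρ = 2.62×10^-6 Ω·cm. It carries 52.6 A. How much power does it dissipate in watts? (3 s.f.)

54.0 W

ρ = 2.62×10^-6 Ω·cm = 2.62×10^-8 Ω·m
A = π(d/2)² = π(1.0450e-02 m)² = 3.4307e-04 m²
L = m/(density·A) = 235/(2680×3.4307e-04) = 255.6 m
R = ρL/A = (2.62×10^-8)(255.6)/(3.4307e-04) = 0.01952 Ω
P = I²R = (52.6)² × 0.01952 = 54.0 W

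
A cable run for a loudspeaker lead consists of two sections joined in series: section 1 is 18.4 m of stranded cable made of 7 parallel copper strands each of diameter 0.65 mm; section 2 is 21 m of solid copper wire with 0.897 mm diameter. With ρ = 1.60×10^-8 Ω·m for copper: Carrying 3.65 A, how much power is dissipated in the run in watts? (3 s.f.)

8.77 W

Section 1: A_strand = π(3.2500e-04)² = 3.318e-07 m²; R₁ = ρL/(N·A_s) = (1.60×10^-8)(18.4)/(7×3.318e-07) = 0.1267 Ω
Section 2: A = π(d/2)² = π(4.4850e-04 m)² = 6.319e-07 m²
R₂ = (1.60×10^-8)(21)/(6.319e-07) = 0.5317 Ω
R = R₁ + R₂ = 0.6584 Ω
P = I²R = (3.65)² × 0.6584 = 8.77 W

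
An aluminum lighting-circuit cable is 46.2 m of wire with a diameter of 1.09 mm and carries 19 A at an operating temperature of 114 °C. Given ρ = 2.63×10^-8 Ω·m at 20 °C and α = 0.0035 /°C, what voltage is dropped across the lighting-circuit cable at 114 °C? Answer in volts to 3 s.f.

A = π(d/2)² = π(5.4500e-04 m)² = 9.331e-07 m²
R₍20₎ = ρL/A = (2.63×10^-8)(46.2)/(9.331e-07) = 1.302 Ω
R₍114₎ = R₍20₎(1 + αΔT) = 1.302 × (1 + 0.0035×94) = 1.731 Ω
V = IR = 19 × 1.731 = 32.9 V

32.9 V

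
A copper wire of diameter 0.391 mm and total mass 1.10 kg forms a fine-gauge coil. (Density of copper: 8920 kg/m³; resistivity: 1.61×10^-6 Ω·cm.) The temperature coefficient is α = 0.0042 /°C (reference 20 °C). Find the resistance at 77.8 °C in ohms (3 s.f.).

ρ = 1.61×10^-6 Ω·cm = 1.61×10^-8 Ω·m
A = π(d/2)² = π(1.9550e-04 m)² = 1.2007e-07 m²
L = m/(density·A) = 1.1/(8920×1.2007e-07) = 1027 m
R = ρL/A = (1.61×10^-8)(1027)/(1.2007e-07) = 137.7 Ω
R(77.8 °C) = 137.7 × (1 + 0.0042×57.8) = 171 Ω

171 Ω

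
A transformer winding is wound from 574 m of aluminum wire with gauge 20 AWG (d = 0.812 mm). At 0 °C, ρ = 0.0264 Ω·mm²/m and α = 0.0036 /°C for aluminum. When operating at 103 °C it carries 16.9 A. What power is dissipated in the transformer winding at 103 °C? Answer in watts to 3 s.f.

11500 W

ρ = 0.0264 Ω·mm²/m = 2.64×10^-8 Ω·m
A = π(0.812/2 mm)² = π(4.0600e-04 m)² = 5.178e-07 m²
R₍0₎ = ρL/A = (2.64×10^-8)(574)/(5.178e-07) = 29.26 Ω
R₍103₎ = R₍0₎(1 + αΔT) = 29.26 × (1 + 0.0036×103) = 40.11 Ω
P = I²R = (16.9)² × 40.11 = 11500 W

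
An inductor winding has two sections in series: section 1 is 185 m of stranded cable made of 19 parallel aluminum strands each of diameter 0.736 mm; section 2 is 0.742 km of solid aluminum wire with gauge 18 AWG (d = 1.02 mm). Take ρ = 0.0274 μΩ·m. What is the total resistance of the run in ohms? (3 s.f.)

ρ = 0.0274 μΩ·m = 2.74×10^-8 Ω·m
Section 1: A_strand = π(3.6800e-04)² = 4.254e-07 m²; R₁ = ρL/(N·A_s) = (2.74×10^-8)(185)/(19×4.254e-07) = 0.6271 Ω
Section 2: A = π(1.02/2 mm)² = π(5.1000e-04 m)² = 8.171e-07 m²
R₂ = (2.74×10^-8)(742)/(8.171e-07) = 24.88 Ω
R = R₁ + R₂ = 25.5 Ω

25.5 Ω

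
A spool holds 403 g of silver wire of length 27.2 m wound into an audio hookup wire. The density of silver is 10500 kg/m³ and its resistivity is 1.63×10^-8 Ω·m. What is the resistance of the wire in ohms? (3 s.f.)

0.314 Ω

A = m/(density·L) = 0.403/(10500×27.2) = 1.4111e-06 m²
R = ρL/A = (1.63×10^-8)(27.2)/(1.4111e-06) = 0.314 Ω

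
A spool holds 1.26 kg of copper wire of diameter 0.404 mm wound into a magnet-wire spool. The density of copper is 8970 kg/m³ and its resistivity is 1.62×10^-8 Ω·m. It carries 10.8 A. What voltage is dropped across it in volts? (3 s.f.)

1500 V

A = π(d/2)² = π(2.0200e-04 m)² = 1.2819e-07 m²
L = m/(density·A) = 1.26/(8970×1.2819e-07) = 1096 m
R = ρL/A = (1.62×10^-8)(1096)/(1.2819e-07) = 138.5 Ω
V = IR = 10.8 × 138.5 = 1500 V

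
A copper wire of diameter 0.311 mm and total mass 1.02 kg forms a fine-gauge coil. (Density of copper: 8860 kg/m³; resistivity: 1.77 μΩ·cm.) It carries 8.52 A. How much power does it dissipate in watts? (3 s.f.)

25600 W

ρ = 1.77 μΩ·cm = 1.77×10^-8 Ω·m
A = π(d/2)² = π(1.5550e-04 m)² = 7.5964e-08 m²
L = m/(density·A) = 1.02/(8860×7.5964e-08) = 1515 m
R = ρL/A = (1.77×10^-8)(1515)/(7.5964e-08) = 353.1 Ω
P = I²R = (8.52)² × 353.1 = 25600 W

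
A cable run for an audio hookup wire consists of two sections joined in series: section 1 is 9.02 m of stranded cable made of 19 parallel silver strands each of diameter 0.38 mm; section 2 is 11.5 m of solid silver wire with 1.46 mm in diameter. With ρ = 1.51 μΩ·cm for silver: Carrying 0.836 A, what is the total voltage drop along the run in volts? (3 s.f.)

ρ = 1.51 μΩ·cm = 1.51×10^-8 Ω·m
Section 1: A_strand = π(1.9000e-04)² = 1.134e-07 m²; R₁ = ρL/(N·A_s) = (1.51×10^-8)(9.02)/(19×1.134e-07) = 0.06321 Ω
Section 2: A = π(d/2)² = π(7.3000e-04 m)² = 1.674e-06 m²
R₂ = (1.51×10^-8)(11.5)/(1.674e-06) = 0.1037 Ω
R = R₁ + R₂ = 0.1669 Ω
V = IR = 0.836 × 0.1669 = 0.140 V

0.140 V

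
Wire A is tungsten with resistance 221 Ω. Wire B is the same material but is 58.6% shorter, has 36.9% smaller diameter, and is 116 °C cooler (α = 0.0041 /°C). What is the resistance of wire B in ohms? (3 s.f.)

R ∝ ρL/d² with ρ ∝ (1+αΔT), so R_B/R_A = (1 − 58.6/100) × (1 − 36.9/100)⁻² × (1 − 0.0041×116)
= 0.414 × 2.511 × 0.5244 = 0.5453
R_B = 0.5453 × 221 = 121 Ω

121 Ω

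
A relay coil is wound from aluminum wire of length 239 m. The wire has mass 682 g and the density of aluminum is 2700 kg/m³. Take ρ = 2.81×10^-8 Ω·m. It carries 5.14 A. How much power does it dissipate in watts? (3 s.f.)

A = m/(density·L) = 0.682/(2700×239) = 1.0569e-06 m²
R = ρL/A = (2.81×10^-8)(239)/(1.0569e-06) = 6.355 Ω
P = I²R = (5.14)² × 6.355 = 168 W

168 W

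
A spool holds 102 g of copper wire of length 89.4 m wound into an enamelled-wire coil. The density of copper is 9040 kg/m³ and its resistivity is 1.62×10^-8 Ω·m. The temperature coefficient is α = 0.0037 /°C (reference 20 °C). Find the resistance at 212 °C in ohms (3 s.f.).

19.6 Ω

A = m/(density·L) = 0.102/(9040×89.4) = 1.2621e-07 m²
R = ρL/A = (1.62×10^-8)(89.4)/(1.2621e-07) = 11.48 Ω
R(212 °C) = 11.48 × (1 + 0.0037×192) = 19.6 Ω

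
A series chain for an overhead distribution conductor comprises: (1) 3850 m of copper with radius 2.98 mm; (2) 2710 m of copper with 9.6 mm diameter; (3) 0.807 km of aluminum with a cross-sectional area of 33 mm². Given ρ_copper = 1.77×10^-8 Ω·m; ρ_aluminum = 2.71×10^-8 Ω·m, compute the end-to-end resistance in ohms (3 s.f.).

Seg 1: A = πr² = π(2.9800e-03 m)² = 2.790e-05 m²
R_1 = (1.77×10^-8)(3850)/(2.790e-05) = 2.443 Ω
Seg 2: A = π(d/2)² = π(4.8000e-03 m)² = 7.238e-05 m²
R_2 = (1.77×10^-8)(2710)/(7.238e-05) = 0.6627 Ω
Seg 3: A = 33 mm² = 3.300e-05 m²
R_3 = (2.71×10^-8)(807)/(3.300e-05) = 0.6627 Ω
R_total = R_1 + R_2 + R_3 = 3.77 Ω

3.77 Ω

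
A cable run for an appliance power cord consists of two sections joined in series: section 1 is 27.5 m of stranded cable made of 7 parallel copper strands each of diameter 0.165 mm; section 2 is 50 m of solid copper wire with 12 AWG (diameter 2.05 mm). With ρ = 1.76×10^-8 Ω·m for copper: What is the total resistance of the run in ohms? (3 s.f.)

Section 1: A_strand = π(8.2500e-05)² = 2.138e-08 m²; R₁ = ρL/(N·A_s) = (1.76×10^-8)(27.5)/(7×2.138e-08) = 3.234 Ω
Section 2: A = π(2.05/2 mm)² = π(1.0250e-03 m)² = 3.301e-06 m²
R₂ = (1.76×10^-8)(50)/(3.301e-06) = 0.2666 Ω
R = R₁ + R₂ = 3.50 Ω

3.50 Ω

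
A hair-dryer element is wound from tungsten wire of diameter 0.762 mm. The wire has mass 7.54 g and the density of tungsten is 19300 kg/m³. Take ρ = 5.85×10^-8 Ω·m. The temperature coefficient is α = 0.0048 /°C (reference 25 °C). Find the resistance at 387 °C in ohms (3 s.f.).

0.301 Ω

A = π(d/2)² = π(3.8100e-04 m)² = 4.5604e-07 m²
L = m/(density·A) = 0.00754/(19300×4.5604e-07) = 0.8567 m
R = ρL/A = (5.85×10^-8)(0.8567)/(4.5604e-07) = 0.1099 Ω
R(387 °C) = 0.1099 × (1 + 0.0048×362) = 0.301 Ω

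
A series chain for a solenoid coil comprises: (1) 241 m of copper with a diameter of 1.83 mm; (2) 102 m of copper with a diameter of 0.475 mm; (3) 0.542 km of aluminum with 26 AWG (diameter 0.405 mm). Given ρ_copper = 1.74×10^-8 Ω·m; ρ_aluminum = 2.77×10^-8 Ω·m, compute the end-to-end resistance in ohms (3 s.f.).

128 Ω

Seg 1: A = π(d/2)² = π(9.1500e-04 m)² = 2.630e-06 m²
R_1 = (1.74×10^-8)(241)/(2.630e-06) = 1.594 Ω
Seg 2: A = π(d/2)² = π(2.3750e-04 m)² = 1.772e-07 m²
R_2 = (1.74×10^-8)(102)/(1.772e-07) = 10.02 Ω
Seg 3: A = π(0.405/2 mm)² = π(2.0250e-04 m)² = 1.288e-07 m²
R_3 = (2.77×10^-8)(542)/(1.288e-07) = 116.5 Ω
R_total = R_1 + R_2 + R_3 = 128 Ω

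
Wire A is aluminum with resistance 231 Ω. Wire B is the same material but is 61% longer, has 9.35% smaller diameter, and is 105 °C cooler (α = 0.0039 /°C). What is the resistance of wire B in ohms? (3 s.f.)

R ∝ ρL/d² with ρ ∝ (1+αΔT), so R_B/R_A = (1 + 61/100) × (1 − 9.35/100)⁻² × (1 − 0.0039×105)
= 1.61 × 1.217 × 0.5905 = 1.157
R_B = 1.157 × 231 = 267 Ω

267 Ω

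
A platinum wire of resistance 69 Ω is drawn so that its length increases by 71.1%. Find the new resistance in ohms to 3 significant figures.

k = 1 + 71.1/100 = 1.711; volume constant ⇒ A' = A/k, so R' = k²R.
R' = 2.928 × 69 = 202 Ω

202 Ω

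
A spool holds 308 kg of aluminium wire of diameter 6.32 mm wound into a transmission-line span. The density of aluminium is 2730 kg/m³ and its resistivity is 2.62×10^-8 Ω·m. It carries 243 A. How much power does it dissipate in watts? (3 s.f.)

A = π(d/2)² = π(3.1600e-03 m)² = 3.1371e-05 m²
L = m/(density·A) = 308/(2730×3.1371e-05) = 3596 m
R = ρL/A = (2.62×10^-8)(3596)/(3.1371e-05) = 3.004 Ω
P = I²R = (243)² × 3.004 = 1.77×10^5 W

1.77×10^5 W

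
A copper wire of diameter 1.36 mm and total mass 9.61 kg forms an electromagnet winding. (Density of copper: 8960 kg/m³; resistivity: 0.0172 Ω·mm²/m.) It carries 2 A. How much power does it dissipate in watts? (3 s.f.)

35.0 W

ρ = 0.0172 Ω·mm²/m = 1.72×10^-8 Ω·m
A = π(d/2)² = π(6.8000e-04 m)² = 1.4527e-06 m²
L = m/(density·A) = 9.61/(8960×1.4527e-06) = 738.3 m
R = ρL/A = (1.72×10^-8)(738.3)/(1.4527e-06) = 8.742 Ω
P = I²R = (2)² × 8.742 = 35.0 W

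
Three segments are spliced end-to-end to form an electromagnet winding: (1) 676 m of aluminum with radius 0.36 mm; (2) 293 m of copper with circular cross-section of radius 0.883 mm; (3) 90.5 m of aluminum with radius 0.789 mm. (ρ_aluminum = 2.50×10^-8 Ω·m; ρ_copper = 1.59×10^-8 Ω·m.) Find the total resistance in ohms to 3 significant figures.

44.6 Ω

Seg 1: A = πr² = π(3.6000e-04 m)² = 4.072e-07 m²
R_1 = (2.50×10^-8)(676)/(4.072e-07) = 41.51 Ω
Seg 2: A = πr² = π(8.8300e-04 m)² = 2.449e-06 m²
R_2 = (1.59×10^-8)(293)/(2.449e-06) = 1.902 Ω
Seg 3: A = πr² = π(7.8900e-04 m)² = 1.956e-06 m²
R_3 = (2.50×10^-8)(90.5)/(1.956e-06) = 1.157 Ω
R_total = R_1 + R_2 + R_3 = 44.6 Ω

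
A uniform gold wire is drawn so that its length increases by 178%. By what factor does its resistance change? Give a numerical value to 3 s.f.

k = 1 + 178/100 = 2.78; volume constant ⇒ A' = A/k, so R' = k²R.
Factor = 7.73

7.73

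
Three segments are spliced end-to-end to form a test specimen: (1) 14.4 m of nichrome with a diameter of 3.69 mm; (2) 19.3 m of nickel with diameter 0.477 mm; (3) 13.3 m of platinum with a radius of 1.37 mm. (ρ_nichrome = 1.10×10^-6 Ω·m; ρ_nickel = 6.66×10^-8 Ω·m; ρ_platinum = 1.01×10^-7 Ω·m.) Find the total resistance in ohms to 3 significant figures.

8.90 Ω

Seg 1: A = π(d/2)² = π(1.8450e-03 m)² = 1.069e-05 m²
R_1 = (1.10×10^-6)(14.4)/(1.069e-05) = 1.481 Ω
Seg 2: A = π(d/2)² = π(2.3850e-04 m)² = 1.787e-07 m²
R_2 = (6.66×10^-8)(19.3)/(1.787e-07) = 7.193 Ω
Seg 3: A = πr² = π(1.3700e-03 m)² = 5.896e-06 m²
R_3 = (1.01×10^-7)(13.3)/(5.896e-06) = 0.2278 Ω
R_total = R_1 + R_2 + R_3 = 8.90 Ω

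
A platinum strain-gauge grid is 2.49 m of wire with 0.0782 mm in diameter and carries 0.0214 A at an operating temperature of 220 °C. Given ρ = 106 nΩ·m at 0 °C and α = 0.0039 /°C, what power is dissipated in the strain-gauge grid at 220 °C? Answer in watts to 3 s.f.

ρ = 106 nΩ·m = 1.06×10^-7 Ω·m
A = π(d/2)² = π(3.9100e-05 m)² = 4.803e-09 m²
R₍0₎ = ρL/A = (1.06×10^-7)(2.49)/(4.803e-09) = 54.95 Ω
R₍220₎ = R₍0₎(1 + αΔT) = 54.95 × (1 + 0.0039×220) = 102.1 Ω
P = I²R = (0.0214)² × 102.1 = 0.0468 W

0.0468 W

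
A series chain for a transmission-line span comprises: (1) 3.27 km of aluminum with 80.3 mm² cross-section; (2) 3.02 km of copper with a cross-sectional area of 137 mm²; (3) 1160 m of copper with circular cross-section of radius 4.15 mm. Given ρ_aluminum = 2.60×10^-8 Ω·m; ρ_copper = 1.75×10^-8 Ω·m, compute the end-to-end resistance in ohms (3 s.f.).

1.82 Ω

Seg 1: A = 80.3 mm² = 8.030e-05 m²
R_1 = (2.60×10^-8)(3270)/(8.030e-05) = 1.059 Ω
Seg 2: A = 137 mm² = 1.370e-04 m²
R_2 = (1.75×10^-8)(3020)/(1.370e-04) = 0.3858 Ω
Seg 3: A = πr² = π(4.1500e-03 m)² = 5.411e-05 m²
R_3 = (1.75×10^-8)(1160)/(5.411e-05) = 0.3752 Ω
R_total = R_1 + R_2 + R_3 = 1.82 Ω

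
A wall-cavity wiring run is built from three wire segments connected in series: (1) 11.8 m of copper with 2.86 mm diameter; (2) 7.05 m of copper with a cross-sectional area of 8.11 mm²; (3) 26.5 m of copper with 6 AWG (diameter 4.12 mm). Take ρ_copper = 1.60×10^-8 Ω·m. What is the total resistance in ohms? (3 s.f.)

Seg 1: A = π(d/2)² = π(1.4300e-03 m)² = 6.424e-06 m²
R_1 = (1.60×10^-8)(11.8)/(6.424e-06) = 0.02939 Ω
Seg 2: A = 8.11 mm² = 8.110e-06 m²
R_2 = (1.60×10^-8)(7.05)/(8.110e-06) = 0.01391 Ω
Seg 3: A = π(4.12/2 mm)² = π(2.0600e-03 m)² = 1.333e-05 m²
R_3 = (1.60×10^-8)(26.5)/(1.333e-05) = 0.0318 Ω
R_total = R_1 + R_2 + R_3 = 0.0751 Ω

0.0751 Ω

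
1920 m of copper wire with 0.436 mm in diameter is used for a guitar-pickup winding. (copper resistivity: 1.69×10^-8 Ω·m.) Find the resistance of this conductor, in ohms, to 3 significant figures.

A = π(d/2)² = π(2.1800e-04 m)² = 1.493e-07 m²
R = ρL/A = (1.69×10^-8)(1920 m)/(1.493e-07 m²) = 217 Ω

217 Ω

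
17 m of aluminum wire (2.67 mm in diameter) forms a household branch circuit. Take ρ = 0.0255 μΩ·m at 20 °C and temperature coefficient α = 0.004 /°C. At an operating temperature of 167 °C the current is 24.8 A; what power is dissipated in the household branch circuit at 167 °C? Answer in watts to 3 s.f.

ρ = 0.0255 μΩ·m = 2.55×10^-8 Ω·m
A = π(d/2)² = π(1.3350e-03 m)² = 5.599e-06 m²
R₍20₎ = ρL/A = (2.55×10^-8)(17)/(5.599e-06) = 0.07742 Ω
R₍167₎ = R₍20₎(1 + αΔT) = 0.07742 × (1 + 0.004×147) = 0.1229 Ω
P = I²R = (24.8)² × 0.1229 = 75.6 W

75.6 W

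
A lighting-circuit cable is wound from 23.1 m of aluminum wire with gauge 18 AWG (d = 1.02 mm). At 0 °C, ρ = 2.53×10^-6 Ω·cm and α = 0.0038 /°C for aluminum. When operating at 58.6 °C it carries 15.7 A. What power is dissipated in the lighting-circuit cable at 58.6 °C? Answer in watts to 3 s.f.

216 W

ρ = 2.53×10^-6 Ω·cm = 2.53×10^-8 Ω·m
A = π(1.02/2 mm)² = π(5.1000e-04 m)² = 8.171e-07 m²
R₍0₎ = ρL/A = (2.53×10^-8)(23.1)/(8.171e-07) = 0.7152 Ω
R₍58.6₎ = R₍0₎(1 + αΔT) = 0.7152 × (1 + 0.0038×58.6) = 0.8745 Ω
P = I²R = (15.7)² × 0.8745 = 216 W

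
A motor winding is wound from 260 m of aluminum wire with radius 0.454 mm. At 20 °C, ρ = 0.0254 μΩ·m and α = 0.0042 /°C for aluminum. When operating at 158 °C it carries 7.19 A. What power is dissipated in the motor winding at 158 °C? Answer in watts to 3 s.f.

833 W

ρ = 0.0254 μΩ·m = 2.54×10^-8 Ω·m
A = πr² = π(4.5400e-04 m)² = 6.475e-07 m²
R₍20₎ = ρL/A = (2.54×10^-8)(260)/(6.475e-07) = 10.2 Ω
R₍158₎ = R₍20₎(1 + αΔT) = 10.2 × (1 + 0.0042×138) = 16.11 Ω
P = I²R = (7.19)² × 16.11 = 833 W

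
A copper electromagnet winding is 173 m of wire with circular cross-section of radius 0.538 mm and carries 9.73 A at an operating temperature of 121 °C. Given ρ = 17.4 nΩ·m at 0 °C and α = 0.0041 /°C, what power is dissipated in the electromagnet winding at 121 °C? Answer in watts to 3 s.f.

ρ = 17.4 nΩ·m = 1.74×10^-8 Ω·m
A = πr² = π(5.3800e-04 m)² = 9.093e-07 m²
R₍0₎ = ρL/A = (1.74×10^-8)(173)/(9.093e-07) = 3.31 Ω
R₍121₎ = R₍0₎(1 + αΔT) = 3.31 × (1 + 0.0041×121) = 4.953 Ω
P = I²R = (9.73)² × 4.953 = 469 W

469 W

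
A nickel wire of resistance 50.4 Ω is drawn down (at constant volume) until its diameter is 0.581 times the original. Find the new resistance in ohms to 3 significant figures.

442 Ω

Volume constant ⇒ L' = L/r² with r = 0.581. R' = ρL'/A' = ρ(L/r²)/(πr²d₀²/4) = R/r⁴.
R' = 8.776 × 50.4 = 442 Ω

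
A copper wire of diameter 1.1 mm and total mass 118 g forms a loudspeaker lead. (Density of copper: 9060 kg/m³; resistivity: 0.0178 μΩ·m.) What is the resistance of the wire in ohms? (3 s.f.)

ρ = 0.0178 μΩ·m = 1.78×10^-8 Ω·m
A = π(d/2)² = π(5.5000e-04 m)² = 9.5033e-07 m²
L = m/(density·A) = 0.118/(9060×9.5033e-07) = 13.7 m
R = ρL/A = (1.78×10^-8)(13.7)/(9.5033e-07) = 0.257 Ω

0.257 Ω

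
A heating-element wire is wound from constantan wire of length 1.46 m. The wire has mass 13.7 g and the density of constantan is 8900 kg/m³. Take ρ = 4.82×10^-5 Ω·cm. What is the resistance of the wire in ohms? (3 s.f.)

ρ = 4.82×10^-5 Ω·cm = 4.82×10^-7 Ω·m
A = m/(density·L) = 0.0137/(8900×1.46) = 1.0543e-06 m²
R = ρL/A = (4.82×10^-7)(1.46)/(1.0543e-06) = 0.667 Ω

0.667 Ω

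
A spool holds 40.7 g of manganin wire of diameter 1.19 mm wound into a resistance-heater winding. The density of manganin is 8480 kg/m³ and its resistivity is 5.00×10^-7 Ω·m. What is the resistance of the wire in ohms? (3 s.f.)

A = π(d/2)² = π(5.9500e-04 m)² = 1.1122e-06 m²
L = m/(density·A) = 0.0407/(8480×1.1122e-06) = 4.315 m
R = ρL/A = (5.00×10^-7)(4.315)/(1.1122e-06) = 1.94 Ω

1.94 Ω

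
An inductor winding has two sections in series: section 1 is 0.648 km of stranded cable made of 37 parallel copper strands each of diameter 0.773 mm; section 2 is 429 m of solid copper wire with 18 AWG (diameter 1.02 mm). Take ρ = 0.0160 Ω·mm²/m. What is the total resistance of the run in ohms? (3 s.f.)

ρ = 0.0160 Ω·mm²/m = 1.60×10^-8 Ω·m
Section 1: A_strand = π(3.8650e-04)² = 4.693e-07 m²; R₁ = ρL/(N·A_s) = (1.60×10^-8)(648)/(37×4.693e-07) = 0.5971 Ω
Section 2: A = π(1.02/2 mm)² = π(5.1000e-04 m)² = 8.171e-07 m²
R₂ = (1.60×10^-8)(429)/(8.171e-07) = 8.4 Ω
R = R₁ + R₂ = 9.00 Ω

9.00 Ω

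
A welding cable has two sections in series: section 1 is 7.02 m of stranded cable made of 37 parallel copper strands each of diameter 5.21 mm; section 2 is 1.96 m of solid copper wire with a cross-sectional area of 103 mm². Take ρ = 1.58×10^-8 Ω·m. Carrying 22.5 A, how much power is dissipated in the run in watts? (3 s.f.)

Section 1: A_strand = π(2.6050e-03)² = 2.132e-05 m²; R₁ = ρL/(N·A_s) = (1.58×10^-8)(7.02)/(37×2.132e-05) = 1.406×10^-4 Ω
Section 2: A = 103 mm² = 1.030e-04 m²
R₂ = (1.58×10^-8)(1.96)/(1.030e-04) = 3.007×10^-4 Ω
R = R₁ + R₂ = 4.413×10^-4 Ω
P = I²R = (22.5)² × 4.413×10^-4 = 0.223 W

0.223 W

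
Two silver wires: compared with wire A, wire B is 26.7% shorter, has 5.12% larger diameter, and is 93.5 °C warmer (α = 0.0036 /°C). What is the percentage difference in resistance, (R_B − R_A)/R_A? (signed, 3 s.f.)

R ∝ ρL/d² with ρ ∝ (1+αΔT), so R_B/R_A = (1 − 26.7/100) × (1 + 5.12/100)⁻² × (1 + 0.0036×93.5)
= 0.733 × 0.905 × 1.337 = 0.8866
(R_B − R_A)/R_A = 0.8866 − 1 = -11.3%

-11.3%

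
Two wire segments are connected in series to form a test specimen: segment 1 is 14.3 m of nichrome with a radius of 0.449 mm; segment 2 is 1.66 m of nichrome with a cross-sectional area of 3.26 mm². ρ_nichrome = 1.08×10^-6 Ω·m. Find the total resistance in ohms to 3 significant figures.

Segment 1: A = πr² = π(4.4900e-04 m)² = 6.333e-07 m²
R₁ = ρL/A = (1.08×10^-6)(14.3)/(6.333e-07) = 24.38 Ω
Segment 2: A = 3.26 mm² = 3.260e-06 m²
R₂ = (1.08×10^-6)(1.66)/(3.260e-06) = 0.5499 Ω
R = R₁ + R₂ = 24.9 Ω

24.9 Ω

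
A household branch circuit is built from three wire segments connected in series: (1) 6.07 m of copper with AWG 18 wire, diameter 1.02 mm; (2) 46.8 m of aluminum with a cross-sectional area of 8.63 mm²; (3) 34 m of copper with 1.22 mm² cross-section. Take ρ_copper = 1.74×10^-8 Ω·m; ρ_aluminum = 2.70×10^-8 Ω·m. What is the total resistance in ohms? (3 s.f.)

Seg 1: A = π(1.02/2 mm)² = π(5.1000e-04 m)² = 8.171e-07 m²
R_1 = (1.74×10^-8)(6.07)/(8.171e-07) = 0.1293 Ω
Seg 2: A = 8.63 mm² = 8.630e-06 m²
R_2 = (2.70×10^-8)(46.8)/(8.630e-06) = 0.1464 Ω
Seg 3: A = 1.22 mm² = 1.220e-06 m²
R_3 = (1.74×10^-8)(34)/(1.220e-06) = 0.4849 Ω
R_total = R_1 + R_2 + R_3 = 0.761 Ω

0.761 Ω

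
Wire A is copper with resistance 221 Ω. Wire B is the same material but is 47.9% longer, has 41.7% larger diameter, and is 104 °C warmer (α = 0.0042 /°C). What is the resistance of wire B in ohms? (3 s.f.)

R ∝ ρL/d² with ρ ∝ (1+αΔT), so R_B/R_A = (1 + 47.9/100) × (1 + 41.7/100)⁻² × (1 + 0.0042×104)
= 1.479 × 0.498 × 1.437 = 1.058
R_B = 1.058 × 221 = 234 Ω

234 Ω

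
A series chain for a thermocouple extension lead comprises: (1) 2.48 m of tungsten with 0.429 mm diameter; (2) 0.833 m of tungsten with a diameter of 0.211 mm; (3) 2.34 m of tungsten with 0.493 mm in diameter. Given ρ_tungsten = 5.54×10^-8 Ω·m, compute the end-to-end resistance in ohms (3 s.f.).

2.95 Ω

Seg 1: A = π(d/2)² = π(2.1450e-04 m)² = 1.445e-07 m²
R_1 = (5.54×10^-8)(2.48)/(1.445e-07) = 0.9505 Ω
Seg 2: A = π(d/2)² = π(1.0550e-04 m)² = 3.497e-08 m²
R_2 = (5.54×10^-8)(0.833)/(3.497e-08) = 1.32 Ω
Seg 3: A = π(d/2)² = π(2.4650e-04 m)² = 1.909e-07 m²
R_3 = (5.54×10^-8)(2.34)/(1.909e-07) = 0.6791 Ω
R_total = R_1 + R_2 + R_3 = 2.95 Ω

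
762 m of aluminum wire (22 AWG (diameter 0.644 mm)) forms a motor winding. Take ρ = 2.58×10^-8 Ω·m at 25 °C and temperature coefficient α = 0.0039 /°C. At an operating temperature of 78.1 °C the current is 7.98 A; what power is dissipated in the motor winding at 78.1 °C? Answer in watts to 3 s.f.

4640 W

A = π(0.644/2 mm)² = π(3.2200e-04 m)² = 3.257e-07 m²
R₍25₎ = ρL/A = (2.58×10^-8)(762)/(3.257e-07) = 60.35 Ω
R₍78.1₎ = R₍25₎(1 + αΔT) = 60.35 × (1 + 0.0039×53.1) = 72.85 Ω
P = I²R = (7.98)² × 72.85 = 4640 W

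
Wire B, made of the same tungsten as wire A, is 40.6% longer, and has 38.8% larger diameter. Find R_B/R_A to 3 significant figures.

R ∝ L/d², so R_B/R_A = (1 + 40.6/100) × (1 + 38.8/100)⁻²
= 1.406 × 0.5191 = 0.730

0.730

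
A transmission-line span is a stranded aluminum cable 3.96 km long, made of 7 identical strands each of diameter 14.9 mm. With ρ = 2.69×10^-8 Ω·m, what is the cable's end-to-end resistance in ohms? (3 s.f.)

0.0873 Ω

A_strand = π(7.4500e-03 m)² = 1.744e-04 m²
R_strand = ρL/A = (2.69×10^-8)(3960)/(1.744e-04) = 0.6109 Ω
R_total = R_strand/N = 0.6109/7 = 0.0873 Ω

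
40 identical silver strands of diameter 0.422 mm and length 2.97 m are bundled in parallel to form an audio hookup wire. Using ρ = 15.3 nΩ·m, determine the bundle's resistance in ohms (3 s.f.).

0.00812 Ω

ρ = 15.3 nΩ·m = 1.53×10^-8 Ω·m
A_strand = π(2.1100e-04 m)² = 1.399e-07 m²
R_strand = ρL/A = (1.53×10^-8)(2.97)/(1.399e-07) = 0.3249 Ω
R_total = R_strand/N = 0.3249/40 = 0.00812 Ω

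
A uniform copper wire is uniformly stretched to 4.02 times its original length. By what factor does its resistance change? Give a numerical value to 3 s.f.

16.2

Volume constant ⇒ A' = A/k with k = 4.02. R' = ρ(kL)/(A/k) = k²R.
Factor = 16.2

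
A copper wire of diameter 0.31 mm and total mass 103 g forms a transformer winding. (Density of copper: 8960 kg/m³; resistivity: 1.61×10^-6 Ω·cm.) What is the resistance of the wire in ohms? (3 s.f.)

ρ = 1.61×10^-6 Ω·cm = 1.61×10^-8 Ω·m
A = π(d/2)² = π(1.5500e-04 m)² = 7.5477e-08 m²
L = m/(density·A) = 0.103/(8960×7.5477e-08) = 152.3 m
R = ρL/A = (1.61×10^-8)(152.3)/(7.5477e-08) = 32.5 Ω

32.5 Ω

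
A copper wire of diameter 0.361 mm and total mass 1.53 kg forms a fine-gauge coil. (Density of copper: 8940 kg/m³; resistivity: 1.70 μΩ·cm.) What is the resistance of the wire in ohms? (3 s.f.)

ρ = 1.70 μΩ·cm = 1.70×10^-8 Ω·m
A = π(d/2)² = π(1.8050e-04 m)² = 1.0235e-07 m²
L = m/(density·A) = 1.53/(8940×1.0235e-07) = 1672 m
R = ρL/A = (1.70×10^-8)(1672)/(1.0235e-07) = 278 Ω

278 Ω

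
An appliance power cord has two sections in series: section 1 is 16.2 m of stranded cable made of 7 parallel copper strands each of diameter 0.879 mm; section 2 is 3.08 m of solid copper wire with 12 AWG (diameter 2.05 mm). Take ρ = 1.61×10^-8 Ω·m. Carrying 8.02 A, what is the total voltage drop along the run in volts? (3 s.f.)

Section 1: A_strand = π(4.3950e-04)² = 6.068e-07 m²; R₁ = ρL/(N·A_s) = (1.61×10^-8)(16.2)/(7×6.068e-07) = 0.0614 Ω
Section 2: A = π(2.05/2 mm)² = π(1.0250e-03 m)² = 3.301e-06 m²
R₂ = (1.61×10^-8)(3.08)/(3.301e-06) = 0.01502 Ω
R = R₁ + R₂ = 0.07642 Ω
V = IR = 8.02 × 0.07642 = 0.613 V

0.613 V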